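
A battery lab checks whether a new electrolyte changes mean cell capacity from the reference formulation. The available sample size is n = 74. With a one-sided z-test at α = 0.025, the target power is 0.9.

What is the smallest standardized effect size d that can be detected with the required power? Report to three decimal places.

d ≈ 0.377

Required noncentrality: δ = z_{0.025} + z_{0.10} = 1.960 + 1.282 = 3.242.
δ = d·√n ⇒ d = δ/√n = 3.242/√74 = 0.3768.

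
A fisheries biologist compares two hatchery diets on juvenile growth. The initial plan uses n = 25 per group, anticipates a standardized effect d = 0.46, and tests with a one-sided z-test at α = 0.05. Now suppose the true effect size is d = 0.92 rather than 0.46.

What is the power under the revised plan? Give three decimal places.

With d = 0.92: δ = d·√(n/2) = 0.92 × √(25/2) = 3.2527. Critical value z_{0.05} = 1.645.
Revised power = Φ(δ − 1.645) = Φ(1.608) = 0.9461.

Power ≈ 0.946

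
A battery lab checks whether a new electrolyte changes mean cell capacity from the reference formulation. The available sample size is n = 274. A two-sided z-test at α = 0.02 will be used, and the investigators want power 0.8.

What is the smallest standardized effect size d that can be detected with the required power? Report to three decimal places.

Need Φ(δ − 2.326) = 0.8, so δ = 2.326 + 0.842 = 3.168.
(Lower-tail contribution to power is negligible for δ > 0.)
δ = d·√n ⇒ d = δ/√n = 3.168/√274 = 0.1914.

d ≈ 0.191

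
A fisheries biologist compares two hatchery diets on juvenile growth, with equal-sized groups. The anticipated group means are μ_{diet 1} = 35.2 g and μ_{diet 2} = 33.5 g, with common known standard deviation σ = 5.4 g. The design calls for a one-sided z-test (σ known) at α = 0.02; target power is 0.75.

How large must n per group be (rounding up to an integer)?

n = 151 per group

Standardized effect: d = |μ_{diet 1} − μ_{diet 2}| / σ = |35.2 − 33.5| / 5.4 = 0.3148
For power 0.75 need Φ(δ − z_{0.02}) = 0.75, so δ = z_{0.02} + z_{0.25} = 2.054 + 0.674 = 2.728.
δ = d·√(n/2) ⇒ n = 2(δ/d)² = 2 × (2.728 / 0.3148)² = 150.21.
Round up to the next whole unit.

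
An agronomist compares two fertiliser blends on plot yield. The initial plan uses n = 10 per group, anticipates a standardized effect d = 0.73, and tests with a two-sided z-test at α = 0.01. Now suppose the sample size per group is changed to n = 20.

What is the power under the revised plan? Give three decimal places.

Power ≈ 0.395

With n = 20 per group: δ = d·√(n/2) = 0.73 × √(20/2) = 2.3085. Critical value z_{0.005} = 2.576.
Revised power = Φ(δ − 2.576) + Φ(−δ − 2.576) = Φ(-0.267) + Φ(-4.884) = 0.3946 + 0.0000 = 0.3946.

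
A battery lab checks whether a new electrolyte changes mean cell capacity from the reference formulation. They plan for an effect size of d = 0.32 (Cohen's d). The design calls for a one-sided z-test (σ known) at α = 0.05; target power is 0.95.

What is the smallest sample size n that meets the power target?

Set Φ(δ − 1.645) = 0.95; then δ − 1.645 = Φ⁻¹(0.95) = 1.645, giving δ = 3.290.
δ = d·√n ⇒ n = (δ/d)² = (3.290 / 0.32)² = 105.69.
Rounding up, n = 106.

n = 106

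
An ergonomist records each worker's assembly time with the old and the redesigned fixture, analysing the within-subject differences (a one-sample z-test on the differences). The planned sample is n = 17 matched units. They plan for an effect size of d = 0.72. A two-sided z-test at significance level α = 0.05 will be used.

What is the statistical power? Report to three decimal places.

Noncentrality parameter: δ = d·√n = 0.72 × √17 = 2.9686
Critical value for a two-sided test at α = 0.05: z_{α/2} = 1.960.
Power = Φ(δ − 1.960) + Φ(−δ − 1.960) = Φ(1.009) + Φ(-4.929) = 0.8434 + 0.0000 = 0.8434.

Power ≈ 0.843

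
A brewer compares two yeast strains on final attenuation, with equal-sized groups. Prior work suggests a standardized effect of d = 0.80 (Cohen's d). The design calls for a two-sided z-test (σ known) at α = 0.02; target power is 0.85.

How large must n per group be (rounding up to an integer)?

n = 36 per group

Set Φ(δ − 2.326) = 0.85; then δ − 2.326 = Φ⁻¹(0.85) = 1.036, giving δ = 3.363.
(Ignoring the negligible lower-tail rejection probability gives the usual closed-form inversion.)
δ = d·√(n/2) ⇒ n = 2(δ/d)² = 2 × (3.363 / 0.80)² = 35.34.
Round up to the next whole unit.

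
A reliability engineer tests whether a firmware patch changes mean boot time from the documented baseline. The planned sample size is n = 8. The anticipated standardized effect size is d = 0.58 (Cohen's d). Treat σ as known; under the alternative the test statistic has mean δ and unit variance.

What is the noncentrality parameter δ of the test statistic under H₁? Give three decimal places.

δ = d·√n = 0.58 × √8 = 1.6405

δ ≈ 1.640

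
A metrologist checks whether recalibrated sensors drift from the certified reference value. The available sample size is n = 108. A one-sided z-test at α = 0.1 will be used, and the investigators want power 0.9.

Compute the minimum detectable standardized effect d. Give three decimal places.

d ≈ 0.247

Need Φ(δ − 1.282) = 0.9, so δ = 1.282 + 1.282 = 2.563.
δ = d·√n ⇒ d = δ/√n = 2.563/√108 = 0.2466.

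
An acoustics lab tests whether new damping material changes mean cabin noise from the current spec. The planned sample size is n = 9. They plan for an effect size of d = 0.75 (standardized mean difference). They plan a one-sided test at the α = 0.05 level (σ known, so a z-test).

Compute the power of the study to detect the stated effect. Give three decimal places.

Power ≈ 0.727

Noncentrality parameter: δ = d·√n = 0.75 × √9 = 2.2500
Critical value for a one-sided test at α = 0.05: z_α = 1.645.
Power = P(Z > 1.645 − δ) = Φ(0.605) = 0.7275.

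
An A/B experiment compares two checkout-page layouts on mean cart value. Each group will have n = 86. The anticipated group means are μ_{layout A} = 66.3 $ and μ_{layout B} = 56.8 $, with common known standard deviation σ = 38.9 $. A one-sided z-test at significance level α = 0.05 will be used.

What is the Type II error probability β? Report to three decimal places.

β ≈ 0.517

Standardized effect: d = |μ_{layout A} − μ_{layout B}| / σ = |66.3 − 56.8| / 38.9 = 0.2442
Noncentrality parameter: δ = d·√(n/2) = 0.2442 × √(86/2) = 1.6014
One-sided α = 0.05 → critical value z_{0.05} = 1.645.
Power = Φ(δ − 1.645) = Φ(-0.043) = 0.4827.
Type II error: β = 1 − power = 1 − 0.4827 = 0.5173.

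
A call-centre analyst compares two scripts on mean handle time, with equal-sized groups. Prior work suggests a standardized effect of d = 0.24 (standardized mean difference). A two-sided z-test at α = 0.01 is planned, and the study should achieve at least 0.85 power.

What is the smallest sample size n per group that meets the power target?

n = 454 per group

For power 0.85 need Φ(δ − z_{0.005}) = 0.85, so δ = z_{0.005} + z_{0.15} = 2.576 + 1.036 = 3.612.
(The Φ(−δ − z_{α/2}) term is vanishingly small for δ > 0 and is dropped in the standard sample-size formula.)
δ = d·√(n/2) ⇒ n = 2(δ/d)² = 2 × (3.612 / 0.24)² = 453.07.
Round up to the next whole unit.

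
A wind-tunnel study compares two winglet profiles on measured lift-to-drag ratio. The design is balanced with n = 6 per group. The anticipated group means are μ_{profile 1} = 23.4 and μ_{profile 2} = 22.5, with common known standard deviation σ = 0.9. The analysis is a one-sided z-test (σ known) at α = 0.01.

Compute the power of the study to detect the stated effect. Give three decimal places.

Power ≈ 0.276

Standardized effect: d = |μ_{profile 1} − μ_{profile 2}| / σ = |23.4 − 22.5| / 0.9 = 1.0000
Noncentrality parameter: δ = d·√(n/2) = 1.0000 × √(6/2) = 1.7321
Critical value for a one-sided test at α = 0.01: z_α = 2.326.
Power = Φ(δ − 2.326) = Φ(-0.594) = 0.2762.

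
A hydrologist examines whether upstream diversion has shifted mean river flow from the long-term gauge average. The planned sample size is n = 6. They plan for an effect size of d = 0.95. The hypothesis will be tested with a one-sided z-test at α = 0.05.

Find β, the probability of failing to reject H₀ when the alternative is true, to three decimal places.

β ≈ 0.248

Noncentrality parameter: δ = d·√n = 0.95 × √6 = 2.3270
Critical value for a one-sided test at α = 0.05: z_α = 1.645.
Power = P(Z > 1.645 − δ) = Φ(0.682) = 0.7524.
Type II error: β = 1 − power = 1 − 0.7524 = 0.2476.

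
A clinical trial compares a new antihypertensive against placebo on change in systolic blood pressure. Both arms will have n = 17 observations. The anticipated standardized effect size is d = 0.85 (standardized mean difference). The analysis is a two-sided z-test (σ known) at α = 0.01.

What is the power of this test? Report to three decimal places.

Power ≈ 0.461

Noncentrality parameter: λ = d·√(n/2) = 0.85 × √(17/2) = 2.4782
Two-sided α = 0.01 → critical value z_{0.005} = 2.576.
Power = Φ(λ − 2.576) + Φ(−λ − 2.576) = Φ(-0.098) + Φ(-5.054) = 0.4611 + 0.0000 = 0.4611.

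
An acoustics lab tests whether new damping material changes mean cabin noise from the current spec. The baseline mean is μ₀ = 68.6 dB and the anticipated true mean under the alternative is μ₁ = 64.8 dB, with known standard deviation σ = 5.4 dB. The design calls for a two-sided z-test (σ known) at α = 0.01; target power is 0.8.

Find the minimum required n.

Standardized effect: d = |μ₁ − μ₀| / σ = |64.8 − 68.6| / 5.4 = 0.7037
Set Φ(δ − 2.576) = 0.8; then δ − 2.576 = Φ⁻¹(0.8) = 0.842, giving δ = 3.417.
(Ignoring the negligible lower-tail rejection probability gives the usual closed-form inversion.)
δ = d·√n ⇒ n = (δ/d)² = (3.417 / 0.7037)² = 23.58.
Rounding up, n = 24.

n = 24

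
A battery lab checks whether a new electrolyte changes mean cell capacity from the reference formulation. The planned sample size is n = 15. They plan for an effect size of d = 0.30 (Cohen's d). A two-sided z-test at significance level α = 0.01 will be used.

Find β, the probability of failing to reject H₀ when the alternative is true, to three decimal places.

β ≈ 0.921

Noncentrality parameter: δ = d·√n = 0.30 × √15 = 1.1619
Critical value for a two-sided test at α = 0.01: z_{α/2} = 2.576.
Power = Φ(δ − 2.576) + Φ(−δ − 2.576) = Φ(-1.414) + Φ(-3.738) = 0.0787 + 0.0001 = 0.0788.
Type II error: β = 1 − power = 1 − 0.0788 = 0.9212.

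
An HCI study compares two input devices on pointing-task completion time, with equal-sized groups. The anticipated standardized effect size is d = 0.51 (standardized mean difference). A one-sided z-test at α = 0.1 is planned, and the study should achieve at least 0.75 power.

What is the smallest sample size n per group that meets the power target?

n = 30 per group

Set Φ(δ − 1.282) = 0.75; then δ − 1.282 = Φ⁻¹(0.75) = 0.674, giving δ = 1.956.
δ = d·√(n/2) ⇒ n = 2(δ/d)² = 2 × (1.956 / 0.51)² = 29.42.
Rounding up, n = 30 per group.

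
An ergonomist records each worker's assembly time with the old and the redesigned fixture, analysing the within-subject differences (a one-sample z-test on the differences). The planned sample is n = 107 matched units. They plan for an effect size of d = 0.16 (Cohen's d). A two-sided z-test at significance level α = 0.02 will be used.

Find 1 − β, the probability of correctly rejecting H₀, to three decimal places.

Power ≈ 0.251

Noncentrality parameter: δ = d·√n = 0.16 × √107 = 1.6551
Critical value for a two-sided test at α = 0.02: z_{α/2} = 2.326.
Power = Φ(δ − 2.326) + Φ(−δ − 2.326) = Φ(-0.671) + Φ(-3.981) = 0.2510 + 0.0000 = 0.2511.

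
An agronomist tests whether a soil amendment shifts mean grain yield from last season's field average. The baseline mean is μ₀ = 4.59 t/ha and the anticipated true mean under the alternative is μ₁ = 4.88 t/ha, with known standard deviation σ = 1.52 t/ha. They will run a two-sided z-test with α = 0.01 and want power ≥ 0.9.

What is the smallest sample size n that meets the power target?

n = 409

Standardized effect: d = |μ₁ − μ₀| / σ = |4.88 − 4.59| / 1.52 = 0.1908
For power 0.9 need Φ(δ − z_{0.005}) = 0.9, so δ = z_{0.005} + z_{0.10} = 2.576 + 1.282 = 3.857.
(Ignoring the negligible lower-tail rejection probability gives the usual closed-form inversion.)
δ = d·√n ⇒ n = (δ/d)² = (3.857 / 0.1908)² = 408.77.
Round up to the next whole unit.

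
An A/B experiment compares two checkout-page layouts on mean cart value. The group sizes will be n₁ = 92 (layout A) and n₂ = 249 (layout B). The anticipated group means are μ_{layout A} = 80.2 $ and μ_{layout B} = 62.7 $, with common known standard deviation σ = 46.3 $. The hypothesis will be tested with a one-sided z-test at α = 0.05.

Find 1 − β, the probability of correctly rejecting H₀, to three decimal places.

Power ≈ 0.927

Standardized effect: d = |μ_{layout A} − μ_{layout B}| / σ = |80.2 − 62.7| / 46.3 = 0.3780
Noncentrality parameter: δ = d / √(1/n₁ + 1/n₂) = 0.3780 / √(1/92 + 1/249) = 3.0979
Critical value for a one-sided test at α = 0.05: z_α = 1.645.
Power = P(Z > 1.645 − δ) = Φ(1.453) = 0.9269.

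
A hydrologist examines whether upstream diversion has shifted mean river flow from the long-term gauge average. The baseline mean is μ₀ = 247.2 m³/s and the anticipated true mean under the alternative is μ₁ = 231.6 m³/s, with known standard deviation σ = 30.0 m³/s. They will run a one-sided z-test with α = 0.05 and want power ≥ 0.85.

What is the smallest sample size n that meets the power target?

Standardized effect: d = |μ₁ − μ₀| / σ = |231.6 − 247.2| / 30.0 = 0.5200
Set Φ(δ − 1.645) = 0.85; then δ − 1.645 = Φ⁻¹(0.85) = 1.036, giving δ = 2.681.
δ = d·√n ⇒ n = (δ/d)² = (2.681 / 0.5200)² = 26.59.
Round up to the next whole unit.

n = 27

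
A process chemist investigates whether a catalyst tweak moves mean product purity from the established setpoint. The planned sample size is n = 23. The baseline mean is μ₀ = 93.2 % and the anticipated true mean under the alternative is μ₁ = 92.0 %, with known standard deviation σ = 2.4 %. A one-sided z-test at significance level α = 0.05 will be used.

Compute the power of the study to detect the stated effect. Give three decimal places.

Power ≈ 0.774

Standardized effect: d = |μ₁ − μ₀| / σ = |92.0 − 93.2| / 2.4 = 0.5000
Noncentrality parameter: λ = d·√n = 0.5000 × √23 = 2.3979
Critical value for a one-sided test at α = 0.05: z_α = 1.645.
Power = P(Z > 1.645 − λ) = Φ(0.753) = 0.7743.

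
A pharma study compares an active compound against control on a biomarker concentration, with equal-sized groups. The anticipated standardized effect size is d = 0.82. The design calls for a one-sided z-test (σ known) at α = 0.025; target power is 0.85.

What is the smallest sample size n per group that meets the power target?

n = 27 per group

Set Φ(δ − 1.960) = 0.85; then δ − 1.960 = Φ⁻¹(0.85) = 1.036, giving δ = 2.996.
δ = d·√(n/2) ⇒ n = 2(δ/d)² = 2 × (2.996 / 0.82)² = 26.71.
Round up to the next whole unit.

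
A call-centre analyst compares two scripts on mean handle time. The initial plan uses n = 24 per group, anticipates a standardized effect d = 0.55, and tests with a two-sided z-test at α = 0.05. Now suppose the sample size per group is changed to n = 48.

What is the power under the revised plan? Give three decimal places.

Power ≈ 0.769

With n = 48 per group: δ = d·√(n/2) = 0.55 × √(48/2) = 2.6944. Critical value z_{0.025} = 1.960.
Revised power = Φ(δ − 1.960) + Φ(−δ − 1.960) = Φ(0.734) + Φ(-4.654) = 0.7687 + 0.0000 = 0.7687.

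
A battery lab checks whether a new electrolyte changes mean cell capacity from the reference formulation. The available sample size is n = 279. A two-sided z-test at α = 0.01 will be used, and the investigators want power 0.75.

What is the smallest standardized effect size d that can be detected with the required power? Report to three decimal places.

Need Φ(δ − 2.576) = 0.75, so δ = 2.576 + 0.674 = 3.250.
(The second rejection-region term Φ(−δ − z_{α/2}) is negligible and dropped.)
δ = d·√n ⇒ d = δ/√n = 3.250/√279 = 0.1946.

d ≈ 0.195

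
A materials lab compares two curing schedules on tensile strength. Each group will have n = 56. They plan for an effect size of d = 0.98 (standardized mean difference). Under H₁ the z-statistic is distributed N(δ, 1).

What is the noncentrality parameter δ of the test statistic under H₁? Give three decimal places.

δ ≈ 5.186

The noncentrality parameter scales effect size by the design's sample-size factor: δ = d·√(n/2) = 0.98 × √(56/2) = 5.1857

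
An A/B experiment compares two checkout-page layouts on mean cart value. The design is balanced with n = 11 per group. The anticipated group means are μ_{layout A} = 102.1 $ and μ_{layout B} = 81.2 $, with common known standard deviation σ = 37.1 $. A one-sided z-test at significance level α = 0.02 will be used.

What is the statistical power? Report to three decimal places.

Power ≈ 0.232

Standardized effect: d = |μ_{layout A} − μ_{layout B}| / σ = |102.1 − 81.2| / 37.1 = 0.5633
Noncentrality parameter: δ = d·√(n/2) = 0.5633 × √(11/2) = 1.3212
Critical value for a one-sided test at α = 0.02: z_α = 2.054.
Power = P(Z > 2.054 − δ) = Φ(-0.733) = 0.2319.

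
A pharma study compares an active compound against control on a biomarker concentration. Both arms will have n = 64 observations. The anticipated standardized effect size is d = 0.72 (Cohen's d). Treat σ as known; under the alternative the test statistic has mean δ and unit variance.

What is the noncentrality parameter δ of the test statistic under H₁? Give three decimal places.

The noncentrality parameter scales effect size by the design's sample-size factor: δ = d·√(n/2) = 0.72 × √(64/2) = 4.0729

δ ≈ 4.073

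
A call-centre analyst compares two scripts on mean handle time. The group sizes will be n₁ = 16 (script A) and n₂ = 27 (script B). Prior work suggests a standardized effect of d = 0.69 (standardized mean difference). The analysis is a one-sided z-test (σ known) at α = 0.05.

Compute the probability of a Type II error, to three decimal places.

β ≈ 0.294

Noncentrality parameter: δ = d / √(1/n₁ + 1/n₂) = 0.69 / √(1/16 + 1/27) = 2.1870
One-sided α = 0.05 → critical value z_{0.05} = 1.645.
Power = P(Z > 1.645 − δ) = Φ(0.542) = 0.7062.
Type II error: β = 1 − power = 1 − 0.7062 = 0.2938.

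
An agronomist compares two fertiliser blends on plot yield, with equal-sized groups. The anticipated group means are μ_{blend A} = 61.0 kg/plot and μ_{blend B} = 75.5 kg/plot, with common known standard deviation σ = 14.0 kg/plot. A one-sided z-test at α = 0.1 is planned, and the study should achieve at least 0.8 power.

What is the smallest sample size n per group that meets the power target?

n = 9 per group

Standardized effect: d = |μ_{blend A} − μ_{blend B}| / σ = |61.0 − 75.5| / 14.0 = 1.0357
Set Φ(δ − 1.282) = 0.8; then δ − 1.282 = Φ⁻¹(0.8) = 0.842, giving δ = 2.123.
δ = d·√(n/2) ⇒ n = 2(δ/d)² = 2 × (2.123 / 1.0357)² = 8.40.
Rounding up, n = 9 per group.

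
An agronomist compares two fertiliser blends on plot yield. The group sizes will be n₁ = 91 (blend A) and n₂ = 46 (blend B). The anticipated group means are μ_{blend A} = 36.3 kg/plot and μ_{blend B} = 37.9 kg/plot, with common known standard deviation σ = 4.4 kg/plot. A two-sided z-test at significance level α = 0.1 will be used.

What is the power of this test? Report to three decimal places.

Power ≈ 0.643

Standardized effect: d = |μ_{blend A} − μ_{blend B}| / σ = |36.3 − 37.9| / 4.4 = 0.3636
Noncentrality parameter: δ = d / √(1/n₁ + 1/n₂) = 0.3636 / √(1/91 + 1/46) = 2.0100
Critical value for a two-sided test at α = 0.1: z_{α/2} = 1.645.
Power = Φ(δ − 1.645) + Φ(−δ − 1.645) = Φ(0.365) + Φ(-3.655) = 0.6425 + 0.0001 = 0.6426.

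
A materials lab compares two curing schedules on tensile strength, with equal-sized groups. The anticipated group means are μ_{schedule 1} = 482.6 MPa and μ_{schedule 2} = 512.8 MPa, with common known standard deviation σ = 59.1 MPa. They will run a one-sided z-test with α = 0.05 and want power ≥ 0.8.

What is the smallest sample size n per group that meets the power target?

Standardized effect: d = |μ_{schedule 1} − μ_{schedule 2}| / σ = |482.6 − 512.8| / 59.1 = 0.5110
For power 0.8 need Φ(δ − z_{0.05}) = 0.8, so δ = z_{0.05} + z_{0.20} = 1.645 + 0.842 = 2.486.
δ = d·√(n/2) ⇒ n = 2(δ/d)² = 2 × (2.486 / 0.5110)² = 47.35.
Round up to the next whole unit.

n = 48 per group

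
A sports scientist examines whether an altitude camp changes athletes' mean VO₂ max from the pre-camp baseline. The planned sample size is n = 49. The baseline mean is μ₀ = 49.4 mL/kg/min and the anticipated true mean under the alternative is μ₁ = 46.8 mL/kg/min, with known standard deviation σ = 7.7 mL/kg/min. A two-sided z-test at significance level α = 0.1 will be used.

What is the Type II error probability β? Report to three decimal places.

Standardized effect: d = |μ₁ − μ₀| / σ = |46.8 − 49.4| / 7.7 = 0.3377
Noncentrality parameter: δ = d·√n = 0.3377 × √49 = 2.3636
Critical value for a two-sided test at α = 0.1: z_{α/2} = 1.645.
Power = Φ(δ − 1.645) + Φ(−δ − 1.645) = Φ(0.719) + Φ(-4.008) = 0.7639 + 0.0000 = 0.7639.
Type II error: β = 1 − power = 1 − 0.7639 = 0.2361.

β ≈ 0.236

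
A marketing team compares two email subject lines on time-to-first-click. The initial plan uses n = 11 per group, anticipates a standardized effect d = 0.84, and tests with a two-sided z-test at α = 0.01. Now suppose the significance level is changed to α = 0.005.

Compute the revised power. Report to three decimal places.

Power ≈ 0.201

δ = d·√(n/2) = 0.84 × √(11/2) = 1.9700 (unchanged). New critical value: z_{0.0025} = 2.807.
Revised power = Φ(δ − 2.807) + Φ(−δ − 2.807) = Φ(-0.837) + Φ(-4.777) = 0.2013 + 0.0000 = 0.2013.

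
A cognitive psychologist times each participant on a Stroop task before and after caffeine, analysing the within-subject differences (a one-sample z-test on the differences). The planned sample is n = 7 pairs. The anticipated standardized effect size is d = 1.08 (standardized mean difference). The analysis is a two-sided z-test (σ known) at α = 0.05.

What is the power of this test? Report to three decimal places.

Power ≈ 0.815

Noncentrality parameter: δ = d·√n = 1.08 × √7 = 2.8574
Critical value for a two-sided test at α = 0.05: z_{α/2} = 1.960.
Power = Φ(δ − 1.960) + Φ(−δ − 1.960) = Φ(0.897) + Φ(-4.817) = 0.8153 + 0.0000 = 0.8153.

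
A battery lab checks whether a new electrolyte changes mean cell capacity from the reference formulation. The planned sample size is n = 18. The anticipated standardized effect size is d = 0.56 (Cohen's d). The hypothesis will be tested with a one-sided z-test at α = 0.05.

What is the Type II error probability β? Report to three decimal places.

Noncentrality parameter: δ = d·√n = 0.56 × √18 = 2.3759
One-sided α = 0.05 → critical value z_{0.05} = 1.645.
Power = Φ(δ − 1.645) = Φ(0.731) = 0.7676.
Type II error: β = 1 − power = 1 − 0.7676 = 0.2324.

β ≈ 0.232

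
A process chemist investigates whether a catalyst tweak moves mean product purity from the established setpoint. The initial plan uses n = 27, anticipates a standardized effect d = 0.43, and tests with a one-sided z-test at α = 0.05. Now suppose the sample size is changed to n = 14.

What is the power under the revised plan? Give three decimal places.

Power ≈ 0.486

With n = 14: δ = d·√n = 0.43 × √14 = 1.6089. Critical value z_{0.05} = 1.645.
Revised power = Φ(δ − 1.645) = Φ(-0.036) = 0.4857.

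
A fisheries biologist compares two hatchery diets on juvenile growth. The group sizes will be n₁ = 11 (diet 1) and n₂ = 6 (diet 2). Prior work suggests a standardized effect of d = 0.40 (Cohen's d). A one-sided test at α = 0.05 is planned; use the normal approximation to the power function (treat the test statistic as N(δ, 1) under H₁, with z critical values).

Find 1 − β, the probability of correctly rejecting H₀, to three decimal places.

Power ≈ 0.196

Noncentrality parameter: δ = d / √(1/n₁ + 1/n₂) = 0.40 / √(1/11 + 1/6) = 0.7881
Critical value for a one-sided test at α = 0.05: z_α = 1.645.
Power = P(Z > 1.645 − δ) = Φ(-0.857) = 0.1958.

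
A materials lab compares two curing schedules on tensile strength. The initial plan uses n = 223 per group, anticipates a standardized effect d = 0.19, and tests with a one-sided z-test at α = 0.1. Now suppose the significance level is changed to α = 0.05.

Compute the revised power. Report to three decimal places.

Power ≈ 0.641

δ = d·√(n/2) = 0.19 × √(223/2) = 2.0063 (unchanged). New critical value: z_{0.05} = 1.645.
Revised power = P(Z > 1.645 − δ) = Φ(0.361) = 0.6411.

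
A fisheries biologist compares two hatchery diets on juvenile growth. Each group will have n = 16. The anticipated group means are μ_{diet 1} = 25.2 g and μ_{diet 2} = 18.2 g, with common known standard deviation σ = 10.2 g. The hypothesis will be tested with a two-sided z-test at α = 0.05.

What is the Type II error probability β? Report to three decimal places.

Standardized effect: d = |μ_{diet 1} − μ_{diet 2}| / σ = |25.2 − 18.2| / 10.2 = 0.6863
Noncentrality parameter: δ = d·√(n/2) = 0.6863 × √(16/2) = 1.9411
Two-sided α = 0.05 → critical value z_{0.025} = 1.960.
Power = Φ(δ − 1.960) + Φ(−δ − 1.960) = Φ(-0.019) + Φ(-3.901) = 0.4925 + 0.0000 = 0.4925.
Type II error: β = 1 − power = 1 − 0.4925 = 0.5075.

β ≈ 0.507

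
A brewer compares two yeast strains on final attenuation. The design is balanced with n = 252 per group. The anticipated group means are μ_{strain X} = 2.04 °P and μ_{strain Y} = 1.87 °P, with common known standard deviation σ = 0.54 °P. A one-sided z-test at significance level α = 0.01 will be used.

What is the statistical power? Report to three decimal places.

Power ≈ 0.886

Standardized effect: d = |μ_{strain X} − μ_{strain Y}| / σ = |2.04 − 1.87| / 0.54 = 0.3148
Noncentrality parameter: λ = d·√(n/2) = 0.3148 × √(252/2) = 3.5338
One-sided α = 0.01 → critical value z_{0.01} = 2.326.
Power = P(Z > 2.326 − λ) = Φ(1.207) = 0.8864.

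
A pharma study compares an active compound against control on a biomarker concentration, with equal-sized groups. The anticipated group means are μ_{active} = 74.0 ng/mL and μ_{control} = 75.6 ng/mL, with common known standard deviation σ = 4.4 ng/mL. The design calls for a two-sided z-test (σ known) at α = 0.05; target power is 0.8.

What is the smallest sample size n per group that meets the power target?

n = 119 per group

Standardized effect: d = |μ_{active} − μ_{control}| / σ = |74.0 − 75.6| / 4.4 = 0.3636
Set Φ(δ − 1.960) = 0.8; then δ − 1.960 = Φ⁻¹(0.8) = 0.842, giving δ = 2.802.
(The Φ(−δ − z_{α/2}) term is vanishingly small for δ > 0 and is dropped in the standard sample-size formula.)
δ = d·√(n/2) ⇒ n = 2(δ/d)² = 2 × (2.802 / 0.3636)² = 118.71.
Rounding up, n = 119 per group.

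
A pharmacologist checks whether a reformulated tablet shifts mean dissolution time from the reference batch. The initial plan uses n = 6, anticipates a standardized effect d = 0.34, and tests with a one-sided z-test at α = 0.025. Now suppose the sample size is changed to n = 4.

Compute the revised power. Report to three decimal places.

With n = 4: δ = d·√n = 0.34 × √4 = 0.6800. Critical value z_{0.025} = 1.960.
Revised power = Φ(δ − 1.960) = Φ(-1.280) = 0.1003.

Power ≈ 0.100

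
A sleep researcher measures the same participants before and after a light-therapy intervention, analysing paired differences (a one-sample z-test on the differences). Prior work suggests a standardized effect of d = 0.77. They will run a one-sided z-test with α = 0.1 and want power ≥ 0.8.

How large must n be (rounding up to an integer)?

n = 8

For power 0.8 need Φ(δ − z_{0.1}) = 0.8, so δ = z_{0.1} + z_{0.20} = 1.282 + 0.842 = 2.123.
δ = d·√n ⇒ n = (δ/d)² = (2.123 / 0.77)² = 7.60.
Round up to the next whole unit.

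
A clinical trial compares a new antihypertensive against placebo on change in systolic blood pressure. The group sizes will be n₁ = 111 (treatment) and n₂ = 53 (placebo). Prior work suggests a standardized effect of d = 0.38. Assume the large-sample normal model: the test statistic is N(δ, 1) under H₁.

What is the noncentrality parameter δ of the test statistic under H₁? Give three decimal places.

The noncentrality parameter scales effect size by the design's sample-size factor: δ = d / √(1/n₁ + 1/n₂) = 0.38 / √(1/111 + 1/53) = 2.2759

δ ≈ 2.276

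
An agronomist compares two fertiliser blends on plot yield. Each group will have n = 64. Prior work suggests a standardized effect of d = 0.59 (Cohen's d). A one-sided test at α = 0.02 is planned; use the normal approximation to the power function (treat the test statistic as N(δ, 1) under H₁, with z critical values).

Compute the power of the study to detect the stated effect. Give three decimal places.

Noncentrality parameter: δ = d·√(n/2) = 0.59 × √(64/2) = 3.3375
Critical value for a one-sided test at α = 0.02: z_α = 2.054.
Power = P(Z > 2.054 − δ) = Φ(1.284) = 0.9004.

Power ≈ 0.900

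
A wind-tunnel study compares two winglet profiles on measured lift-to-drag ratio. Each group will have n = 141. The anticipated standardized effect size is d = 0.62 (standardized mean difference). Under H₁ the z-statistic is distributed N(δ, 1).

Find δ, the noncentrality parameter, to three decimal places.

δ = d·√(n/2) = 0.62 × √(141/2) = 5.2058

δ ≈ 5.206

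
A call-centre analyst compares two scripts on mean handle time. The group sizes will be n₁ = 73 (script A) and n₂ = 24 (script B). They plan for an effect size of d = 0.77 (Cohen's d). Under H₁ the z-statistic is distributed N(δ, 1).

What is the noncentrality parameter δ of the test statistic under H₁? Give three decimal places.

δ ≈ 3.272

δ = d / √(1/n₁ + 1/n₂) = 0.77 / √(1/73 + 1/24) = 3.2724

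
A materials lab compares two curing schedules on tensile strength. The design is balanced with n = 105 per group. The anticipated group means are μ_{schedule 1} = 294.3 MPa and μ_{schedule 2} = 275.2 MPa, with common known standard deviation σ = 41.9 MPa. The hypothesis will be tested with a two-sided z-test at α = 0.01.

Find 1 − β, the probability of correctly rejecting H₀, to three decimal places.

Power ≈ 0.766

Standardized effect: d = |μ_{schedule 1} − μ_{schedule 2}| / σ = |294.3 − 275.2| / 41.9 = 0.4558
Noncentrality parameter: δ = d·√(n/2) = 0.4558 × √(105/2) = 3.3029
Critical value for a two-sided test at α = 0.01: z_{α/2} = 2.576.
Power = Φ(δ − 2.576) + Φ(−δ − 2.576) = Φ(0.727) + Φ(-5.879) = 0.7664 + 0.0000 = 0.7664.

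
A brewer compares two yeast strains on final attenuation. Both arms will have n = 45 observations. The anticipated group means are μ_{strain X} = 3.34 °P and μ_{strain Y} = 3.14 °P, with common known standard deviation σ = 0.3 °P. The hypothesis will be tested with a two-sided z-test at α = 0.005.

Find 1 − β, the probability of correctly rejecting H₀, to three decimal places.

Power ≈ 0.639

Standardized effect: d = |μ_{strain X} − μ_{strain Y}| / σ = |3.34 − 3.14| / 0.3 = 0.6667
Noncentrality parameter: δ = d·√(n/2) = 0.6667 × √(45/2) = 3.1623
Critical value for a two-sided test at α = 0.005: z_{α/2} = 2.807.
Power = Φ(δ − 2.807) + Φ(−δ − 2.807) = Φ(0.355) + Φ(-5.969) = 0.6388 + 0.0000 = 0.6388.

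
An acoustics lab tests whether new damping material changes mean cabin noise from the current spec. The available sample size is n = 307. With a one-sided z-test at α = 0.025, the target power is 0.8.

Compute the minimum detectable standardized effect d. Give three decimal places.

Required noncentrality: δ = z_{0.025} + z_{0.20} = 1.960 + 0.842 = 2.802.
δ = d·√n ⇒ d = δ/√n = 2.802/√307 = 0.1599.

d ≈ 0.160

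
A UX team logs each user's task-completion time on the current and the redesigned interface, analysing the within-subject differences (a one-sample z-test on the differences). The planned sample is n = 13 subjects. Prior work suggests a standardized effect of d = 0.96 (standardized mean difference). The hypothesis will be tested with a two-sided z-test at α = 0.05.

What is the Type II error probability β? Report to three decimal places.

Noncentrality parameter: δ = d·√n = 0.96 × √13 = 3.4613
Two-sided α = 0.05 → critical value z_{0.025} = 1.960.
Power = Φ(δ − 1.960) + Φ(−δ − 1.960) = Φ(1.501) + Φ(-5.421) = 0.9334 + 0.0000 = 0.9334.
Type II error: β = 1 − power = 1 − 0.9334 = 0.0666.

β ≈ 0.067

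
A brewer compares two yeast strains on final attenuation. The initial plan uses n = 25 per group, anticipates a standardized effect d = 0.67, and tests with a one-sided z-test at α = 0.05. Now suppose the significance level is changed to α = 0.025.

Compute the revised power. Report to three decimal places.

Power ≈ 0.659

δ = d·√(n/2) = 0.67 × √(25/2) = 2.3688 (unchanged). New critical value: z_{0.025} = 1.960.
Revised power = P(Z > 1.960 − δ) = Φ(0.409) = 0.6587.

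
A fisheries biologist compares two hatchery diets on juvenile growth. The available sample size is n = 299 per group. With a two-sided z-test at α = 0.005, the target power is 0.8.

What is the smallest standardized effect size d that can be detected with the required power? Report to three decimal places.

Required noncentrality: δ = z_{0.0025} + z_{0.20} = 2.807 + 0.842 = 3.649.
(The second rejection-region term Φ(−δ − z_{α/2}) is negligible and dropped.)
δ = d·√(n/2) ⇒ d = δ/√(n/2) = 3.649/√(299/2) = 0.2984.

d ≈ 0.298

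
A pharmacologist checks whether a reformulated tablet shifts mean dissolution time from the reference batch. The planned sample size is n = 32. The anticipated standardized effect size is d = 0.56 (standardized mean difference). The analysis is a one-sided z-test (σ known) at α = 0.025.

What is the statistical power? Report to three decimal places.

Noncentrality parameter: δ = d·√n = 0.56 × √32 = 3.1678
Critical value for a one-sided test at α = 0.025: z_α = 1.960.
Power = Φ(δ − 1.960) = Φ(1.208) = 0.8865.

Power ≈ 0.886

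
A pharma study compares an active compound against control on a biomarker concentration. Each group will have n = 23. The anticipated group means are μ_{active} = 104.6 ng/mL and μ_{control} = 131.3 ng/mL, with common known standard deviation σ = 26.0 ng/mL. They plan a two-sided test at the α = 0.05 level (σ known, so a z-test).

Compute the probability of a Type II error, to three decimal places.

Standardized effect: d = |μ_{active} − μ_{control}| / σ = |104.6 − 131.3| / 26.0 = 1.0269
Noncentrality parameter: δ = d·√(n/2) = 1.0269 × √(23/2) = 3.4825
Critical value for a two-sided test at α = 0.05: z_{α/2} = 1.960.
Power = Φ(δ − 1.960) + Φ(−δ − 1.960) = Φ(1.523) + Φ(-5.442) = 0.9361 + 0.0000 = 0.9361.
Type II error: β = 1 − power = 1 − 0.9361 = 0.0639.

β ≈ 0.064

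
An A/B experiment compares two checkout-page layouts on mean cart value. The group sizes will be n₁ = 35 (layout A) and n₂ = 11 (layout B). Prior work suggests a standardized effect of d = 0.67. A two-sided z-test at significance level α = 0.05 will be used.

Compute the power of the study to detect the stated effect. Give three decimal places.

Noncentrality parameter: δ = d / √(1/n₁ + 1/n₂) = 0.67 / √(1/35 + 1/11) = 1.9383
Critical value for a two-sided test at α = 0.05: z_{α/2} = 1.960.
Power = Φ(δ − 1.960) + Φ(−δ − 1.960) = Φ(-0.022) + Φ(-3.898) = 0.4914 + 0.0000 = 0.4914.

Power ≈ 0.491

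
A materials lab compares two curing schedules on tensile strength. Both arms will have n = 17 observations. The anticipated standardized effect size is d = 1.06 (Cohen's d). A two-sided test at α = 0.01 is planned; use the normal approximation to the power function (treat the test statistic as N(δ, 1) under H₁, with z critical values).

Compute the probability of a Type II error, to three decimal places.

Noncentrality parameter: λ = d·√(n/2) = 1.06 × √(17/2) = 3.0904
Critical value for a two-sided test at α = 0.01: z_{α/2} = 2.576.
Power = Φ(λ − 2.576) + Φ(−λ − 2.576) = Φ(0.515) + Φ(-5.666) = 0.6966 + 0.0000 = 0.6966.
Type II error: β = 1 − power = 1 − 0.6966 = 0.3034.

β ≈ 0.303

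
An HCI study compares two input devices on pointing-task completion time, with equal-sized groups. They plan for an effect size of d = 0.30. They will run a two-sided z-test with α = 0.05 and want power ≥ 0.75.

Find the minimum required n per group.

n = 155 per group

For power 0.75 need Φ(δ − z_{0.025}) = 0.75, so δ = z_{0.025} + z_{0.25} = 1.960 + 0.674 = 2.634.
(The Φ(−δ − z_{α/2}) term is vanishingly small for δ > 0 and is dropped in the standard sample-size formula.)
δ = d·√(n/2) ⇒ n = 2(δ/d)² = 2 × (2.634 / 0.30)² = 154.23.
Round up to the next whole unit.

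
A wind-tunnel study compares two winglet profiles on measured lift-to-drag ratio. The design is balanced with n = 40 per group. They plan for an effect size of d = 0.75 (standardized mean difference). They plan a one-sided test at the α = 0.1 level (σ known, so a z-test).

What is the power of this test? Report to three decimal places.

Power ≈ 0.981

Noncentrality parameter: δ = d·√(n/2) = 0.75 × √(40/2) = 3.3541
Critical value for a one-sided test at α = 0.1: z_α = 1.282.
Power = P(Z > 1.282 − δ) = Φ(2.073) = 0.9809.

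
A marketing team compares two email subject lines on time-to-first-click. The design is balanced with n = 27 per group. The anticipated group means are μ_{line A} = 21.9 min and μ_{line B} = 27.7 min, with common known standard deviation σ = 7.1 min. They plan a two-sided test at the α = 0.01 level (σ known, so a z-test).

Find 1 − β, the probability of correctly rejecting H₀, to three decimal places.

Standardized effect: d = |μ_{line A} − μ_{line B}| / σ = |21.9 − 27.7| / 7.1 = 0.8169
Noncentrality parameter: δ = d·√(n/2) = 0.8169 × √(27/2) = 3.0015
Two-sided α = 0.01 → critical value z_{0.005} = 2.576.
Power = Φ(δ − 2.576) + Φ(−δ − 2.576) = Φ(0.426) + Φ(-5.577) = 0.6648 + 0.0000 = 0.6648.

Power ≈ 0.665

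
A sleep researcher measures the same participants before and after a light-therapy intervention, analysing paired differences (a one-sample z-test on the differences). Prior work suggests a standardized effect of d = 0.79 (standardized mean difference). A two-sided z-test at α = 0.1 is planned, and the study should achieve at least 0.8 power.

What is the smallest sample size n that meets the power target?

For power 0.8 need Φ(δ − z_{0.05}) = 0.8, so δ = z_{0.05} + z_{0.20} = 1.645 + 0.842 = 2.486.
(For δ > 0 the lower-tail rejection region contributes negligibly to power, so the one-term inversion is standard.)
δ = d·√n ⇒ n = (δ/d)² = (2.486 / 0.79)² = 9.91.
Round up to the next whole unit.

n = 10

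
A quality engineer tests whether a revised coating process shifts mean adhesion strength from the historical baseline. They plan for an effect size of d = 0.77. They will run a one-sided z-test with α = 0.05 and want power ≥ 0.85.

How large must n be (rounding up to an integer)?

Set Φ(δ − 1.645) = 0.85; then δ − 1.645 = Φ⁻¹(0.85) = 1.036, giving δ = 2.681.
δ = d·√n ⇒ n = (δ/d)² = (2.681 / 0.77)² = 12.13.
Rounding up, n = 13.

n = 13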